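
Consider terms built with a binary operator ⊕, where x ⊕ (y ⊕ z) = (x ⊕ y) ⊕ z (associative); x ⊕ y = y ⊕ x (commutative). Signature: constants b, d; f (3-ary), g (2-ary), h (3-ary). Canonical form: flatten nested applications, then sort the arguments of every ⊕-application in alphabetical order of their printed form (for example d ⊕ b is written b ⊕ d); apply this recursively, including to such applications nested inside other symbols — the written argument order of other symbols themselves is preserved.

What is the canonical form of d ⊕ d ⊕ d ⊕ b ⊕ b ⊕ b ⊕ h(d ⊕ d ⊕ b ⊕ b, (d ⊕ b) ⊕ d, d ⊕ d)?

Answer: b ⊕ b ⊕ b ⊕ d ⊕ d ⊕ d ⊕ h(b ⊕ b ⊕ d ⊕ d, b ⊕ d ⊕ d, d ⊕ d)

Derivation:
Simplify inside:  h(d ⊕ d ⊕ b ⊕ b, (d ⊕ b) ⊕ d, d ⊕ d)  →  h(b ⊕ b ⊕ d ⊕ d, b ⊕ d ⊕ d, d ⊕ d)
Sort:  b ⊕ b ⊕ b ⊕ d ⊕ d ⊕ d ⊕ h(b ⊕ b ⊕ d ⊕ d, b ⊕ d ⊕ d, d ⊕ d)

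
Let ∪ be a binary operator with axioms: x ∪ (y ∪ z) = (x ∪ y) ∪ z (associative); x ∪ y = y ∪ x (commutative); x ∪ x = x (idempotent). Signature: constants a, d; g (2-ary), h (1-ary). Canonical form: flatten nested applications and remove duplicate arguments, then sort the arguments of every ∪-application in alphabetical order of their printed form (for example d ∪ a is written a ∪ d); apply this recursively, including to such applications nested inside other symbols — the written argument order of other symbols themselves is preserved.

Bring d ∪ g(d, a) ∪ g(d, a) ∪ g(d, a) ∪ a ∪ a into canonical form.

Answer: a ∪ d ∪ g(d, a)

Derivation:
Deduplicate:  drop duplicate g(d, a), g(d, a), a
Sort arguments:  a ∪ d ∪ g(d, a)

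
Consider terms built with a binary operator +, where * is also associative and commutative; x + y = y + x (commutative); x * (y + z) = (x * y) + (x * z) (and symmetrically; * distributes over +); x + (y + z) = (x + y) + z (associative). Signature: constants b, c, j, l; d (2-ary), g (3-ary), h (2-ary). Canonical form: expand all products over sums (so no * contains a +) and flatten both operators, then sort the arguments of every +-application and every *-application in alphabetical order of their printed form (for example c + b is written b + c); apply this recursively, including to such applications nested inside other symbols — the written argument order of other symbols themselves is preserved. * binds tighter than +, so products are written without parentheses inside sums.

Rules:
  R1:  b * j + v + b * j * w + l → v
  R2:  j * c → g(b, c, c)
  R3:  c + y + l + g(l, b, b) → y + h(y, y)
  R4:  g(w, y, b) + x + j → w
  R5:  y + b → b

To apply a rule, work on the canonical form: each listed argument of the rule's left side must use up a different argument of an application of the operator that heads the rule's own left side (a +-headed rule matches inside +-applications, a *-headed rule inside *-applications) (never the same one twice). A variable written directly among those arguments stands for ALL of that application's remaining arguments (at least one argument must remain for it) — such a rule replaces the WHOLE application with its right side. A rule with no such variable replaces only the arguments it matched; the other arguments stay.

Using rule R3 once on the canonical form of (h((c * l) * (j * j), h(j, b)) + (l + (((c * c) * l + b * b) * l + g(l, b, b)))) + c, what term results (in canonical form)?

Canonical form:  b * b * l + c + c * c * l * l + g(l, b, b) + h(c * j * j * l, h(j, b)) + l
Match R3:  consume c, g(l, b, b), l;  y := b * b * l + c * c * l * l + h(c * j * j * l, h(j, b))
The variable takes the whole remainder — replace the entire application.
New term:  b * b * l + c * c * l * l + h(b * b * l + c * c * l * l + h(c * j * j * l, h(j, b)), b * b * l + c * c * l * l + h(c * j * j * l, h(j, b))) + h(c * j * j * l, h(j, b))

Answer: b * b * l + c * c * l * l + h(b * b * l + c * c * l * l + h(c * j * j * l, h(j, b)), b * b * l + c * c * l * l + h(c * j * j * l, h(j, b))) + h(c * j * j * l, h(j, b))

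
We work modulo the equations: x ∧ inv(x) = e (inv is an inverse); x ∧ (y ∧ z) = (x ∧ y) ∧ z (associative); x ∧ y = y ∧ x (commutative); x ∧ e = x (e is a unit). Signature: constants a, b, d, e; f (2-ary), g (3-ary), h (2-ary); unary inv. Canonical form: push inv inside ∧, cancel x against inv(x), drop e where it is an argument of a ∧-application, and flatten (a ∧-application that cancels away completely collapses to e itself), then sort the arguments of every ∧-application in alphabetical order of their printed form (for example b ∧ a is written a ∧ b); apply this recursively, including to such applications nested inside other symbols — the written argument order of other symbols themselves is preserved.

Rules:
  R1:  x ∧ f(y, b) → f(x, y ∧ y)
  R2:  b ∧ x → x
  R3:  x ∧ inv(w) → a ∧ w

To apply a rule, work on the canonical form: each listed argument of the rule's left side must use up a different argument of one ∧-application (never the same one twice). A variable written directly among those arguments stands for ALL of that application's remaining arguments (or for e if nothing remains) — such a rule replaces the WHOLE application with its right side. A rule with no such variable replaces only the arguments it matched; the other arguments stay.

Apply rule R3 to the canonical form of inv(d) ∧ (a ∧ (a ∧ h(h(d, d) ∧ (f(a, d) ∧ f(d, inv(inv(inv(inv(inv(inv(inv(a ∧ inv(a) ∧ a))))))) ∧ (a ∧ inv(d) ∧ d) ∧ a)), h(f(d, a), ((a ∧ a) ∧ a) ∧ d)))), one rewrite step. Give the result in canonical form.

Answer: a ∧ d

Derivation:
Canonical form:  a ∧ a ∧ h(f(a, d) ∧ f(d, a) ∧ h(d, d), h(f(d, a), a ∧ a ∧ a ∧ d)) ∧ inv(d)
R3 matches:  uses inv(d);  w := d, x := a ∧ a ∧ h(f(a, d) ∧ f(d, a) ∧ h(d, d), h(f(d, a), a ∧ a ∧ a ∧ d))
The extension variable absorbs all remaining arguments, so the whole application is rewritten.
Giving:  a ∧ d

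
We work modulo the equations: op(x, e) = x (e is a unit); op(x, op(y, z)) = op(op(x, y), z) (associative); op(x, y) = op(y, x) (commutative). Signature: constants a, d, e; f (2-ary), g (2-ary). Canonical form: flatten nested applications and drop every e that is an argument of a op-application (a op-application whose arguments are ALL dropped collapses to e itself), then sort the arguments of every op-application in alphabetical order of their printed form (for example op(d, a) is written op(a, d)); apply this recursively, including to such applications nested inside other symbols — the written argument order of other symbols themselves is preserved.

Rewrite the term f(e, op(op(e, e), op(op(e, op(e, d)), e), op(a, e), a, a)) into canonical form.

Answer: f(e, op(a, a, a, d))

Derivation:
Work inside:  op(op(e, e), op(op(e, op(e, d)), e), op(a, e), a, a)
Flatten:  op(e, e, e, e, d, e, a, e, a, a)
Unit:  drop e (×6)
Sort arguments:  op(a, a, a, d)
Put back:  f(e, op(a, a, a, d))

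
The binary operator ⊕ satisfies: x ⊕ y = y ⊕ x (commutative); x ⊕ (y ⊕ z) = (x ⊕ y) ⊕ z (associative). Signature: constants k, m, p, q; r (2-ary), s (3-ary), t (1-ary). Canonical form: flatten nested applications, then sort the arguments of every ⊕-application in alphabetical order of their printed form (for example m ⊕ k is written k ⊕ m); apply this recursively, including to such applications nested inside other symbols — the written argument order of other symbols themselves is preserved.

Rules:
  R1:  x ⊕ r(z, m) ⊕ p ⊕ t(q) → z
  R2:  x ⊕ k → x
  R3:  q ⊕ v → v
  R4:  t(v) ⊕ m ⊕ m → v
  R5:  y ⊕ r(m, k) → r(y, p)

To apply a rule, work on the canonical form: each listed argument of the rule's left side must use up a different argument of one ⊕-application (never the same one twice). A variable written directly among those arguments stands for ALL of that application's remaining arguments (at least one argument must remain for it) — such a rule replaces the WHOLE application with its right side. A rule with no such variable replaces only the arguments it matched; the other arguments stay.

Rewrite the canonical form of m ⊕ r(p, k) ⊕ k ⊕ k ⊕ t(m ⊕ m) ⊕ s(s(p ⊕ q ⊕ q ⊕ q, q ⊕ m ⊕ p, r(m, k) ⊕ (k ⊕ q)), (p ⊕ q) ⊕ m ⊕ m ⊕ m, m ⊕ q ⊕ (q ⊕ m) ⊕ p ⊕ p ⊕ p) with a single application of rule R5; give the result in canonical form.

Canonical form:  k ⊕ k ⊕ m ⊕ r(p, k) ⊕ s(s(p ⊕ q ⊕ q ⊕ q, m ⊕ p ⊕ q, k ⊕ q ⊕ r(m, k)), m ⊕ m ⊕ m ⊕ p ⊕ q, m ⊕ m ⊕ p ⊕ p ⊕ p ⊕ q ⊕ q) ⊕ t(m ⊕ m)
Apply R5:  consuming r(m, k);  y := k ⊕ q
Every leftover argument binds to the variable; the entire application is replaced.
New term:  k ⊕ k ⊕ m ⊕ r(p, k) ⊕ s(s(p ⊕ q ⊕ q ⊕ q, m ⊕ p ⊕ q, r(k ⊕ q, p)), m ⊕ m ⊕ m ⊕ p ⊕ q, m ⊕ m ⊕ p ⊕ p ⊕ p ⊕ q ⊕ q) ⊕ t(m ⊕ m)

Answer: k ⊕ k ⊕ m ⊕ r(p, k) ⊕ s(s(p ⊕ q ⊕ q ⊕ q, m ⊕ p ⊕ q, r(k ⊕ q, p)), m ⊕ m ⊕ m ⊕ p ⊕ q, m ⊕ m ⊕ p ⊕ p ⊕ p ⊕ q ⊕ q) ⊕ t(m ⊕ m)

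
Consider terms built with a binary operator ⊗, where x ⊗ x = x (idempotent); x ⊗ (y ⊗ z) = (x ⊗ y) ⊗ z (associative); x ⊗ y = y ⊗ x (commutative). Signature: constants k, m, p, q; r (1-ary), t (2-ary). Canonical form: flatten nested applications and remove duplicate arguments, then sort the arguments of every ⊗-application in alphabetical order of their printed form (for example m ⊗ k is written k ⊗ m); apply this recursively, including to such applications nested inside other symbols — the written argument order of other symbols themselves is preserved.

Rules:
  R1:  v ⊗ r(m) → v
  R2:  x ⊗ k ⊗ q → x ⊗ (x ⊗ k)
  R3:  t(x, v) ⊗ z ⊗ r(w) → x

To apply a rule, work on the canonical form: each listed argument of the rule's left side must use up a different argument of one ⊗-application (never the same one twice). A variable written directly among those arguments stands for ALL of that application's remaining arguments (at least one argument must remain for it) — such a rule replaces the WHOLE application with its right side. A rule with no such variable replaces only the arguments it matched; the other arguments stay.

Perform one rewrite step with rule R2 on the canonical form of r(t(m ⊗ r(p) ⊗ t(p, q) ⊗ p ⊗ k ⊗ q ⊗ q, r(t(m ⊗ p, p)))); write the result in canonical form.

Canonical form:  r(t(k ⊗ m ⊗ p ⊗ q ⊗ r(p) ⊗ t(p, q), r(t(m ⊗ p, p))))
Apply R2:  consuming k, q;  x := m ⊗ p ⊗ r(p) ⊗ t(p, q)
The variable takes the whole remainder — replace the entire application.
Result:  r(t(k ⊗ m ⊗ p ⊗ r(p) ⊗ t(p, q), r(t(m ⊗ p, p))))

Answer: r(t(k ⊗ m ⊗ p ⊗ r(p) ⊗ t(p, q), r(t(m ⊗ p, p))))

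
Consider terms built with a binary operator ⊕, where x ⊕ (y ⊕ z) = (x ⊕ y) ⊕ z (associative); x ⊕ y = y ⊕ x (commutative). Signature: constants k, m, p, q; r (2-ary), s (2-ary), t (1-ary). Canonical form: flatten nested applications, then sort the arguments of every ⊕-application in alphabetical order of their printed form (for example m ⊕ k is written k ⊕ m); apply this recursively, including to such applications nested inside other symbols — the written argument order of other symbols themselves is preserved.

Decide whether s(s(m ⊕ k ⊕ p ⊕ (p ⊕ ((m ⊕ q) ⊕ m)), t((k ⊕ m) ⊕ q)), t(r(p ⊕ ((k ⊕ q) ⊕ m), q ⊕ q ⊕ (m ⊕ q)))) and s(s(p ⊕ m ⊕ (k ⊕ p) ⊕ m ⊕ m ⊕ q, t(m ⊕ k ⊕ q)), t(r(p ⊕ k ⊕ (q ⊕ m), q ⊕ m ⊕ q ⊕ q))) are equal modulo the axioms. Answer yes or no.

Left:  s(s(m ⊕ k ⊕ p ⊕ (p ⊕ ((m ⊕ q) ⊕ m)), t((k ⊕ m) ⊕ q)), t(r(p ⊕ ((k ⊕ q) ⊕ m), q ⊕ q ⊕ (m ⊕ q))))
  Focus inside:  m ⊕ k ⊕ p ⊕ (p ⊕ ((m ⊕ q) ⊕ m))
  Flatten:  m ⊕ k ⊕ p ⊕ p ⊕ m ⊕ q ⊕ m
  Order the arguments:  k ⊕ m ⊕ m ⊕ m ⊕ p ⊕ p ⊕ q
  Rebuild:  s(s(k ⊕ m ⊕ m ⊕ m ⊕ p ⊕ p ⊕ q, t(k ⊕ m ⊕ q)), t(r(k ⊕ m ⊕ p ⊕ q, m ⊕ q ⊕ q ⊕ q)))
Right:  s(s(p ⊕ m ⊕ (k ⊕ p) ⊕ m ⊕ m ⊕ q, t(m ⊕ k ⊕ q)), t(r(p ⊕ k ⊕ (q ⊕ m), q ⊕ m ⊕ q ⊕ q)))
  Work inside:  p ⊕ m ⊕ (k ⊕ p) ⊕ m ⊕ m ⊕ q
  Un-nest:  p ⊕ m ⊕ k ⊕ p ⊕ m ⊕ m ⊕ q
  Order the arguments:  k ⊕ m ⊕ m ⊕ m ⊕ p ⊕ p ⊕ q
  Reassemble:  s(s(k ⊕ m ⊕ m ⊕ m ⊕ p ⊕ p ⊕ q, t(k ⊕ m ⊕ q)), t(r(k ⊕ m ⊕ p ⊕ q, m ⊕ q ⊕ q ⊕ q)))

Answer: yes — both canonical forms are s(s(k ⊕ m ⊕ m ⊕ m ⊕ p ⊕ p ⊕ q, t(k ⊕ m ⊕ q)), t(r(k ⊕ m ⊕ p ⊕ q, m ⊕ q ⊕ q ⊕ q)))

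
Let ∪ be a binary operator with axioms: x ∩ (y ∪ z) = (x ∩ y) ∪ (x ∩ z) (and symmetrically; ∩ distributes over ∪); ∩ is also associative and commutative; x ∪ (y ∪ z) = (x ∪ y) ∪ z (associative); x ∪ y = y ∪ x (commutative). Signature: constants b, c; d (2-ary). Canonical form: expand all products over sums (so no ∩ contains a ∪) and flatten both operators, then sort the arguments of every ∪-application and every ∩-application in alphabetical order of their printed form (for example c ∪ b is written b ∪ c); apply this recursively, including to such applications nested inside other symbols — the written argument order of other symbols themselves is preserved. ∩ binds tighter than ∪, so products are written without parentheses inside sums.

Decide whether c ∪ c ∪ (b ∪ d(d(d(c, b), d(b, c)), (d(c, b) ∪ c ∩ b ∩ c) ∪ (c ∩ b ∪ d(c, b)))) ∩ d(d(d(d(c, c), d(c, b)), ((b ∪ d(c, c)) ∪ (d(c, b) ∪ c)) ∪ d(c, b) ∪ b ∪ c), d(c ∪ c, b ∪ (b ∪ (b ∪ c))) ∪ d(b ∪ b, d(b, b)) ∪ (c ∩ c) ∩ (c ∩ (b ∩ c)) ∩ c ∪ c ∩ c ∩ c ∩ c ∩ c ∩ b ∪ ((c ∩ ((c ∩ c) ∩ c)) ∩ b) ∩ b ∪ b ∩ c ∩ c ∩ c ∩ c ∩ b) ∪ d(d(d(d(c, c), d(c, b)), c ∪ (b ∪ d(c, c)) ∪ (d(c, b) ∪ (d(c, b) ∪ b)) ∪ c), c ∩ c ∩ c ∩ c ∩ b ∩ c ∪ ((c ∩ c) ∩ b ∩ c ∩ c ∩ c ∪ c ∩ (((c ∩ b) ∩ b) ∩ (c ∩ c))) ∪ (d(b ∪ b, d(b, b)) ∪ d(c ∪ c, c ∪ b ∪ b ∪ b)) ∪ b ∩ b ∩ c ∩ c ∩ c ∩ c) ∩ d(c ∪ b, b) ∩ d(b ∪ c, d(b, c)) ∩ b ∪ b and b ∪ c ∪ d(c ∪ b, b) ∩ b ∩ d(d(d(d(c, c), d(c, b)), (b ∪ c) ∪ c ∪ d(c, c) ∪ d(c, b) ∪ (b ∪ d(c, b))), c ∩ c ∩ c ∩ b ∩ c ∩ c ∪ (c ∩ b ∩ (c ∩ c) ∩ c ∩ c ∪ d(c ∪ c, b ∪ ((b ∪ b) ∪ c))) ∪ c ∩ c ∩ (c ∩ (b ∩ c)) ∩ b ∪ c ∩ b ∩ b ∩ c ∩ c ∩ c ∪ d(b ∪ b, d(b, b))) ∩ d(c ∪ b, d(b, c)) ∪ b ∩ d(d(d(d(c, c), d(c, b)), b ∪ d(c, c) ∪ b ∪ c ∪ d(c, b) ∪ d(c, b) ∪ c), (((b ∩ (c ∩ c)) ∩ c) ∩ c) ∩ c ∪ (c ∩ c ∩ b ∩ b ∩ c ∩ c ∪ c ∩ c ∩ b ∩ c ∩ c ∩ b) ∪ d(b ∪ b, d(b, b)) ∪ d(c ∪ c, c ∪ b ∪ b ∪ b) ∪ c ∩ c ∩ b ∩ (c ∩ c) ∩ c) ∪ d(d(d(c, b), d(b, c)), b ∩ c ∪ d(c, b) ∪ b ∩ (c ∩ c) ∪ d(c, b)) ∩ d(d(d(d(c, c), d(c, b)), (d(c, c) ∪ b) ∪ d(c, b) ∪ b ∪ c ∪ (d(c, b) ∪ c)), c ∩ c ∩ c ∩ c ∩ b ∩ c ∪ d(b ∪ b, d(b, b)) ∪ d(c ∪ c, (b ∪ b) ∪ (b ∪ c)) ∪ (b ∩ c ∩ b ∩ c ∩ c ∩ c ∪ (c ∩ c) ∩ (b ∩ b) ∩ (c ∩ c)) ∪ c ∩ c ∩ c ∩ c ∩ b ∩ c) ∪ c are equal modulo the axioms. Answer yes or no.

Answer: yes — both canonical forms are b ∪ b ∩ d(b ∪ c, b) ∩ d(b ∪ c, d(b, c)) ∩ d(d(d(d(c, c), d(c, b)), b ∪ b ∪ c ∪ c ∪ d(c, b) ∪ d(c, b) ∪ d(c, c)), b ∩ b ∩ c ∩ c ∩ c ∩ c ∪ b ∩ b ∩ c ∩ c ∩ c ∩ c ∪ b ∩ c ∩ c ∩ c ∩ c ∩ c ∪ b ∩ c ∩ c ∩ c ∩ c ∩ c ∪ d(b ∪ b, d(b, b)) ∪ d(c ∪ c, b ∪ b ∪ b ∪ c)) ∪ b ∩ d(d(d(d(c, c), d(c, b)), b ∪ b ∪ c ∪ c ∪ d(c, b) ∪ d(c, b) ∪ d(c, c)), b ∩ b ∩ c ∩ c ∩ c ∩ c ∪ b ∩ b ∩ c ∩ c ∩ c ∩ c ∪ b ∩ c ∩ c ∩ c ∩ c ∩ c ∪ b ∩ c ∩ c ∩ c ∩ c ∩ c ∪ d(b ∪ b, d(b, b)) ∪ d(c ∪ c, b ∪ b ∪ b ∪ c)) ∪ c ∪ c ∪ d(d(d(c, b), d(b, c)), b ∩ c ∪ b ∩ c ∩ c ∪ d(c, b) ∪ d(c, b)) ∩ d(d(d(d(c, c), d(c, b)), b ∪ b ∪ c ∪ c ∪ d(c, b) ∪ d(c, b) ∪ d(c, c)), b ∩ b ∩ c ∩ c ∩ c ∩ c ∪ b ∩ b ∩ c ∩ c ∩ c ∩ c ∪ b ∩ c ∩ c ∩ c ∩ c ∩ c ∪ b ∩ c ∩ c ∩ c ∩ c ∩ c ∪ d(b ∪ b, d(b, b)) ∪ d(c ∪ c, b ∪ b ∪ b ∪ c))

Derivation:
Left:  c ∪ c ∪ (b ∪ d(d(d(c, b), d(b, c)), (d(c, b) ∪ c ∩ b ∩ c) ∪ (c ∩ b ∪ d(c, b)))) ∩ d(d(d(d(c, c), d(c, b)), ((b ∪ d(c, c)) ∪ (d(c, b) ∪ c)) ∪ d(c, b) ∪ b ∪ c), d(c ∪ c, b ∪ (b ∪ (b ∪ c))) ∪ d(b ∪ b, d(b, b)) ∪ (c ∩ c) ∩ (c ∩ (b ∩ c)) ∩ c ∪ c ∩ c ∩ c ∩ c ∩ c ∩ b ∪ ((c ∩ ((c ∩ c) ∩ c)) ∩ b) ∩ b ∪ b ∩ c ∩ c ∩ c ∩ c ∩ b) ∪ d(d(d(d(c, c), d(c, b)), c ∪ (b ∪ d(c, c)) ∪ (d(c, b) ∪ (d(c, b) ∪ b)) ∪ c), c ∩ c ∩ c ∩ c ∩ b ∩ c ∪ ((c ∩ c) ∩ b ∩ c ∩ c ∩ c ∪ c ∩ (((c ∩ b) ∩ b) ∩ (c ∩ c))) ∪ (d(b ∪ b, d(b, b)) ∪ d(c ∪ c, c ∪ b ∪ b ∪ b)) ∪ b ∩ b ∩ c ∩ c ∩ c ∩ c) ∩ d(c ∪ b, b) ∩ d(b ∪ c, d(b, c)) ∩ b ∪ b
  Expand:  c ∪ c ∪ b ∩ d(d(d(d(c, c), d(c, b)), b ∪ b ∪ c ∪ c ∪ d(c, b) ∪ d(c, b) ∪ d(c, c)), b ∩ b ∩ c ∩ c ∩ c ∩ c ∪ b ∩ b ∩ c ∩ c ∩ c ∩ c ∪ b ∩ c ∩ c ∩ c ∩ c ∩ c ∪ b ∩ c ∩ c ∩ c ∩ c ∩ c ∪ d(b ∪ b, d(b, b)) ∪ d(c ∪ c, b ∪ b ∪ b ∪ c)) ∪ d(d(d(c, b), d(b, c)), b ∩ c ∪ b ∩ c ∩ c ∪ d(c, b) ∪ d(c, b)) ∩ d(d(d(d(c, c), d(c, b)), b ∪ b ∪ c ∪ c ∪ d(c, b) ∪ d(c, b) ∪ d(c, c)), b ∩ b ∩ c ∩ c ∩ c ∩ c ∪ b ∩ b ∩ c ∩ c ∩ c ∩ c ∪ b ∩ c ∩ c ∩ c ∩ c ∩ c ∪ b ∩ c ∩ c ∩ c ∩ c ∩ c ∪ d(b ∪ b, d(b, b)) ∪ d(c ∪ c, b ∪ b ∪ b ∪ c)) ∪ b ∩ d(b ∪ c, b) ∩ d(b ∪ c, d(b, c)) ∩ d(d(d(d(c, c), d(c, b)), b ∪ b ∪ c ∪ c ∪ d(c, b) ∪ d(c, b) ∪ d(c, c)), b ∩ b ∩ c ∩ c ∩ c ∩ c ∪ b ∩ b ∩ c ∩ c ∩ c ∩ c ∪ b ∩ c ∩ c ∩ c ∩ c ∩ c ∪ b ∩ c ∩ c ∩ c ∩ c ∩ c ∪ d(b ∪ b, d(b, b)) ∪ d(c ∪ c, b ∪ b ∪ b ∪ c)) ∪ b
  Sort arguments:  b ∪ b ∩ d(b ∪ c, b) ∩ d(b ∪ c, d(b, c)) ∩ d(d(d(d(c, c), d(c, b)), b ∪ b ∪ c ∪ c ∪ d(c, b) ∪ d(c, b) ∪ d(c, c)), b ∩ b ∩ c ∩ c ∩ c ∩ c ∪ b ∩ b ∩ c ∩ c ∩ c ∩ c ∪ b ∩ c ∩ c ∩ c ∩ c ∩ c ∪ b ∩ c ∩ c ∩ c ∩ c ∩ c ∪ d(b ∪ b, d(b, b)) ∪ d(c ∪ c, b ∪ b ∪ b ∪ c)) ∪ b ∩ d(d(d(d(c, c), d(c, b)), b ∪ b ∪ c ∪ c ∪ d(c, b) ∪ d(c, b) ∪ d(c, c)), b ∩ b ∩ c ∩ c ∩ c ∩ c ∪ b ∩ b ∩ c ∩ c ∩ c ∩ c ∪ b ∩ c ∩ c ∩ c ∩ c ∩ c ∪ b ∩ c ∩ c ∩ c ∩ c ∩ c ∪ d(b ∪ b, d(b, b)) ∪ d(c ∪ c, b ∪ b ∪ b ∪ c)) ∪ c ∪ c ∪ d(d(d(c, b), d(b, c)), b ∩ c ∪ b ∩ c ∩ c ∪ d(c, b) ∪ d(c, b)) ∩ d(d(d(d(c, c), d(c, b)), b ∪ b ∪ c ∪ c ∪ d(c, b) ∪ d(c, b) ∪ d(c, c)), b ∩ b ∩ c ∩ c ∩ c ∩ c ∪ b ∩ b ∩ c ∩ c ∩ c ∩ c ∪ b ∩ c ∩ c ∩ c ∩ c ∩ c ∪ b ∩ c ∩ c ∩ c ∩ c ∩ c ∪ d(b ∪ b, d(b, b)) ∪ d(c ∪ c, b ∪ b ∪ b ∪ c))
Right:  b ∪ c ∪ d(c ∪ b, b) ∩ b ∩ d(d(d(d(c, c), d(c, b)), (b ∪ c) ∪ c ∪ d(c, c) ∪ d(c, b) ∪ (b ∪ d(c, b))), c ∩ c ∩ c ∩ b ∩ c ∩ c ∪ (c ∩ b ∩ (c ∩ c) ∩ c ∩ c ∪ d(c ∪ c, b ∪ ((b ∪ b) ∪ c))) ∪ c ∩ c ∩ (c ∩ (b ∩ c)) ∩ b ∪ c ∩ b ∩ b ∩ c ∩ c ∩ c ∪ d(b ∪ b, d(b, b))) ∩ d(c ∪ b, d(b, c)) ∪ b ∩ d(d(d(d(c, c), d(c, b)), b ∪ d(c, c) ∪ b ∪ c ∪ d(c, b) ∪ d(c, b) ∪ c), (((b ∩ (c ∩ c)) ∩ c) ∩ c) ∩ c ∪ (c ∩ c ∩ b ∩ b ∩ c ∩ c ∪ c ∩ c ∩ b ∩ c ∩ c ∩ b) ∪ d(b ∪ b, d(b, b)) ∪ d(c ∪ c, c ∪ b ∪ b ∪ b) ∪ c ∩ c ∩ b ∩ (c ∩ c) ∩ c) ∪ d(d(d(c, b), d(b, c)), b ∩ c ∪ d(c, b) ∪ b ∩ (c ∩ c) ∪ d(c, b)) ∩ d(d(d(d(c, c), d(c, b)), (d(c, c) ∪ b) ∪ d(c, b) ∪ b ∪ c ∪ (d(c, b) ∪ c)), c ∩ c ∩ c ∩ c ∩ b ∩ c ∪ d(b ∪ b, d(b, b)) ∪ d(c ∪ c, (b ∪ b) ∪ (b ∪ c)) ∪ (b ∩ c ∩ b ∩ c ∩ c ∩ c ∪ (c ∩ c) ∩ (b ∩ b) ∩ (c ∩ c)) ∪ c ∩ c ∩ c ∩ c ∩ b ∩ c) ∪ c
  Flatten:  b ∪ c ∪ b ∩ d(b ∪ c, b) ∩ d(b ∪ c, d(b, c)) ∩ d(d(d(d(c, c), d(c, b)), b ∪ b ∪ c ∪ c ∪ d(c, b) ∪ d(c, b) ∪ d(c, c)), b ∩ b ∩ c ∩ c ∩ c ∩ c ∪ b ∩ b ∩ c ∩ c ∩ c ∩ c ∪ b ∩ c ∩ c ∩ c ∩ c ∩ c ∪ b ∩ c ∩ c ∩ c ∩ c ∩ c ∪ d(b ∪ b, d(b, b)) ∪ d(c ∪ c, b ∪ b ∪ b ∪ c)) ∪ b ∩ d(d(d(d(c, c), d(c, b)), b ∪ b ∪ c ∪ c ∪ d(c, b) ∪ d(c, b) ∪ d(c, c)), b ∩ b ∩ c ∩ c ∩ c ∩ c ∪ b ∩ b ∩ c ∩ c ∩ c ∩ c ∪ b ∩ c ∩ c ∩ c ∩ c ∩ c ∪ b ∩ c ∩ c ∩ c ∩ c ∩ c ∪ d(b ∪ b, d(b, b)) ∪ d(c ∪ c, b ∪ b ∪ b ∪ c)) ∪ d(d(d(c, b), d(b, c)), b ∩ c ∪ b ∩ c ∩ c ∪ d(c, b) ∪ d(c, b)) ∩ d(d(d(d(c, c), d(c, b)), b ∪ b ∪ c ∪ c ∪ d(c, b) ∪ d(c, b) ∪ d(c, c)), b ∩ b ∩ c ∩ c ∩ c ∩ c ∪ b ∩ b ∩ c ∩ c ∩ c ∩ c ∪ b ∩ c ∩ c ∩ c ∩ c ∩ c ∪ b ∩ c ∩ c ∩ c ∩ c ∩ c ∪ d(b ∪ b, d(b, b)) ∪ d(c ∪ c, b ∪ b ∪ b ∪ c)) ∪ c
  Order the arguments:  b ∪ b ∩ d(b ∪ c, b) ∩ d(b ∪ c, d(b, c)) ∩ d(d(d(d(c, c), d(c, b)), b ∪ b ∪ c ∪ c ∪ d(c, b) ∪ d(c, b) ∪ d(c, c)), b ∩ b ∩ c ∩ c ∩ c ∩ c ∪ b ∩ b ∩ c ∩ c ∩ c ∩ c ∪ b ∩ c ∩ c ∩ c ∩ c ∩ c ∪ b ∩ c ∩ c ∩ c ∩ c ∩ c ∪ d(b ∪ b, d(b, b)) ∪ d(c ∪ c, b ∪ b ∪ b ∪ c)) ∪ b ∩ d(d(d(d(c, c), d(c, b)), b ∪ b ∪ c ∪ c ∪ d(c, b) ∪ d(c, b) ∪ d(c, c)), b ∩ b ∩ c ∩ c ∩ c ∩ c ∪ b ∩ b ∩ c ∩ c ∩ c ∩ c ∪ b ∩ c ∩ c ∩ c ∩ c ∩ c ∪ b ∩ c ∩ c ∩ c ∩ c ∩ c ∪ d(b ∪ b, d(b, b)) ∪ d(c ∪ c, b ∪ b ∪ b ∪ c)) ∪ c ∪ c ∪ d(d(d(c, b), d(b, c)), b ∩ c ∪ b ∩ c ∩ c ∪ d(c, b) ∪ d(c, b)) ∩ d(d(d(d(c, c), d(c, b)), b ∪ b ∪ c ∪ c ∪ d(c, b) ∪ d(c, b) ∪ d(c, c)), b ∩ b ∩ c ∩ c ∩ c ∩ c ∪ b ∩ b ∩ c ∩ c ∩ c ∩ c ∪ b ∩ c ∩ c ∩ c ∩ c ∩ c ∪ b ∩ c ∩ c ∩ c ∩ c ∩ c ∪ d(b ∪ b, d(b, b)) ∪ d(c ∪ c, b ∪ b ∪ b ∪ c))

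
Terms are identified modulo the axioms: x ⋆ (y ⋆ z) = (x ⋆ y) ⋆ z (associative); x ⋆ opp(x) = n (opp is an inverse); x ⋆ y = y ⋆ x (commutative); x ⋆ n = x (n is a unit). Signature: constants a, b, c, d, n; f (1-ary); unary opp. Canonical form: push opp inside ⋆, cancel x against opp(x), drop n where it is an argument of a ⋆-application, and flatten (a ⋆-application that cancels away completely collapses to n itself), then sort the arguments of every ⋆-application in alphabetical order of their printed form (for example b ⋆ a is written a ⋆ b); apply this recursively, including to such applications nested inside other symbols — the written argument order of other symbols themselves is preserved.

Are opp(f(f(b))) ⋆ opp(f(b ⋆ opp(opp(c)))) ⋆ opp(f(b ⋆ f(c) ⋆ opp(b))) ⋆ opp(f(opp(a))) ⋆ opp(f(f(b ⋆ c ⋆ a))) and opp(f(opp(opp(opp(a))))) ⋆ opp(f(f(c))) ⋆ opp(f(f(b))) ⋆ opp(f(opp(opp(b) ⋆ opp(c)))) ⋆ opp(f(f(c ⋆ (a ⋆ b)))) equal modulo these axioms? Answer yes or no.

Answer: yes — both canonical forms are opp(f(b ⋆ c)) ⋆ opp(f(f(a ⋆ b ⋆ c))) ⋆ opp(f(f(b))) ⋆ opp(f(f(c))) ⋆ opp(f(opp(a)))

Derivation:
Left:  opp(f(f(b))) ⋆ opp(f(b ⋆ opp(opp(c)))) ⋆ opp(f(b ⋆ f(c) ⋆ opp(b))) ⋆ opp(f(opp(a))) ⋆ opp(f(f(b ⋆ c ⋆ a)))
  Push opp inside:  distribute opp over ⋆ and collapse double opp
  Collect terms:  opp(f(f(b))) ⋆ opp(f(b ⋆ c)) ⋆ opp(f(f(c))) ⋆ opp(f(opp(a))) ⋆ opp(f(f(a ⋆ b ⋆ c)))
  Sort:  opp(f(b ⋆ c)) ⋆ opp(f(f(a ⋆ b ⋆ c))) ⋆ opp(f(f(b))) ⋆ opp(f(f(c))) ⋆ opp(f(opp(a)))
Right:  opp(f(opp(opp(opp(a))))) ⋆ opp(f(f(c))) ⋆ opp(f(f(b))) ⋆ opp(f(opp(opp(b) ⋆ opp(c)))) ⋆ opp(f(f(c ⋆ (a ⋆ b))))
  Push opp inside:  distribute opp over ⋆ and collapse double opp
  Collect:  opp(f(opp(a))) ⋆ opp(f(f(c))) ⋆ opp(f(f(b))) ⋆ opp(f(b ⋆ c)) ⋆ opp(f(f(a ⋆ b ⋆ c)))
  Sort arguments:  opp(f(b ⋆ c)) ⋆ opp(f(f(a ⋆ b ⋆ c))) ⋆ opp(f(f(b))) ⋆ opp(f(f(c))) ⋆ opp(f(opp(a)))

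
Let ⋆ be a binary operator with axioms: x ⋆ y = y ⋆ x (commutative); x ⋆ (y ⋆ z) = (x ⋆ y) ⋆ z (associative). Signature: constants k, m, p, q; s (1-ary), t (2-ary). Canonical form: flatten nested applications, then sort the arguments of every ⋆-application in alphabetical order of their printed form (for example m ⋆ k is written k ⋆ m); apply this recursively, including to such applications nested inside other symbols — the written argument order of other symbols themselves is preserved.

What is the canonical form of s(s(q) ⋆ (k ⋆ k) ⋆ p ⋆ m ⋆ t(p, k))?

Answer: s(k ⋆ k ⋆ m ⋆ p ⋆ s(q) ⋆ t(p, k))

Derivation:
Focus inside:  s(q) ⋆ (k ⋆ k) ⋆ p ⋆ m ⋆ t(p, k)
Flatten:  s(q) ⋆ k ⋆ k ⋆ p ⋆ m ⋆ t(p, k)
Sort:  k ⋆ k ⋆ m ⋆ p ⋆ s(q) ⋆ t(p, k)
Reassemble:  s(k ⋆ k ⋆ m ⋆ p ⋆ s(q) ⋆ t(p, k))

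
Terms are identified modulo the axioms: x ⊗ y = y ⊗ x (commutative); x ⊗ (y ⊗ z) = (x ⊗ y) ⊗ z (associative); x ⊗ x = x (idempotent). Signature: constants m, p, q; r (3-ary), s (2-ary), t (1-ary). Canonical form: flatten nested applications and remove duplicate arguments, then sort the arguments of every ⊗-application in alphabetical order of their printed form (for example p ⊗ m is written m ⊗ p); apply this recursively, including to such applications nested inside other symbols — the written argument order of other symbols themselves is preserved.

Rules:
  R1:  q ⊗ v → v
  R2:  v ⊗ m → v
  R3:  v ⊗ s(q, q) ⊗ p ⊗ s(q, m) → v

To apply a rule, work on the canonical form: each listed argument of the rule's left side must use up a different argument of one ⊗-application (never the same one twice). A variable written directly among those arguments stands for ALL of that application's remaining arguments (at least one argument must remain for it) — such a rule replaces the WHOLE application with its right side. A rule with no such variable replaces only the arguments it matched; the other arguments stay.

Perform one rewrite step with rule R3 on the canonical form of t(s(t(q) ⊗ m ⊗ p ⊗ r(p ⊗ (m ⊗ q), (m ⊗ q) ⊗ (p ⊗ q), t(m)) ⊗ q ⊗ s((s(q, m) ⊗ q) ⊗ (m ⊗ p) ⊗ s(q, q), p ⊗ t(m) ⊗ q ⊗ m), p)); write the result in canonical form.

Canonical form:  t(s(m ⊗ p ⊗ q ⊗ r(m ⊗ p ⊗ q, m ⊗ p ⊗ q, t(m)) ⊗ s(m ⊗ p ⊗ q ⊗ s(q, m) ⊗ s(q, q), m ⊗ p ⊗ q ⊗ t(m)) ⊗ t(q), p))
R3 matches:  uses p, s(q, m), s(q, q);  v := m ⊗ q
Every leftover argument binds to the variable; the entire application is replaced.
Result:  t(s(m ⊗ p ⊗ q ⊗ r(m ⊗ p ⊗ q, m ⊗ p ⊗ q, t(m)) ⊗ s(m ⊗ q, m ⊗ p ⊗ q ⊗ t(m)) ⊗ t(q), p))

Answer: t(s(m ⊗ p ⊗ q ⊗ r(m ⊗ p ⊗ q, m ⊗ p ⊗ q, t(m)) ⊗ s(m ⊗ q, m ⊗ p ⊗ q ⊗ t(m)) ⊗ t(q), p))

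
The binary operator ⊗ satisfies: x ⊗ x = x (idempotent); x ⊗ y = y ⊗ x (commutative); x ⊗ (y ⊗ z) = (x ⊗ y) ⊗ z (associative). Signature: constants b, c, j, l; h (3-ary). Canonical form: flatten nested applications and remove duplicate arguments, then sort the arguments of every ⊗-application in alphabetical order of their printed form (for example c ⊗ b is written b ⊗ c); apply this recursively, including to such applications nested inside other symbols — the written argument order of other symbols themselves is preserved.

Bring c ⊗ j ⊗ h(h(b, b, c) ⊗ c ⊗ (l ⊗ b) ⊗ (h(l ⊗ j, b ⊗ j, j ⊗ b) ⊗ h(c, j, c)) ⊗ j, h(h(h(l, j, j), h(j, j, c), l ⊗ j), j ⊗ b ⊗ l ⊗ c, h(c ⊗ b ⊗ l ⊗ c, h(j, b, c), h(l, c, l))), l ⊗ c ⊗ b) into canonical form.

Answer: c ⊗ h(b ⊗ c ⊗ h(b, b, c) ⊗ h(c, j, c) ⊗ h(j ⊗ l, b ⊗ j, b ⊗ j) ⊗ j ⊗ l, h(h(h(l, j, j), h(j, j, c), j ⊗ l), b ⊗ c ⊗ j ⊗ l, h(b ⊗ c ⊗ l, h(j, b, c), h(l, c, l))), b ⊗ c ⊗ l) ⊗ j

Derivation:
Simplify inside:  h(h(b, b, c) ⊗ c ⊗ (l ⊗ b) ⊗ (h(l ⊗ j, b ⊗ j, j ⊗ b) ⊗ h(c, j, c)) ⊗ j, h(h(h(l, j, j), h(j, j, c), l ⊗ j), j ⊗ b ⊗ l ⊗ c, h(c ⊗ b ⊗ l ⊗ c, h(j, b, c), h(l, c, l))), l ⊗ c ⊗ b)  →  h(b ⊗ c ⊗ h(b, b, c) ⊗ h(c, j, c) ⊗ h(j ⊗ l, b ⊗ j, b ⊗ j) ⊗ j ⊗ l, h(h(h(l, j, j), h(j, j, c), j ⊗ l), b ⊗ c ⊗ j ⊗ l, h(b ⊗ c ⊗ l, h(j, b, c), h(l, c, l))), b ⊗ c ⊗ l)
Sort:  c ⊗ h(b ⊗ c ⊗ h(b, b, c) ⊗ h(c, j, c) ⊗ h(j ⊗ l, b ⊗ j, b ⊗ j) ⊗ j ⊗ l, h(h(h(l, j, j), h(j, j, c), j ⊗ l), b ⊗ c ⊗ j ⊗ l, h(b ⊗ c ⊗ l, h(j, b, c), h(l, c, l))), b ⊗ c ⊗ l) ⊗ j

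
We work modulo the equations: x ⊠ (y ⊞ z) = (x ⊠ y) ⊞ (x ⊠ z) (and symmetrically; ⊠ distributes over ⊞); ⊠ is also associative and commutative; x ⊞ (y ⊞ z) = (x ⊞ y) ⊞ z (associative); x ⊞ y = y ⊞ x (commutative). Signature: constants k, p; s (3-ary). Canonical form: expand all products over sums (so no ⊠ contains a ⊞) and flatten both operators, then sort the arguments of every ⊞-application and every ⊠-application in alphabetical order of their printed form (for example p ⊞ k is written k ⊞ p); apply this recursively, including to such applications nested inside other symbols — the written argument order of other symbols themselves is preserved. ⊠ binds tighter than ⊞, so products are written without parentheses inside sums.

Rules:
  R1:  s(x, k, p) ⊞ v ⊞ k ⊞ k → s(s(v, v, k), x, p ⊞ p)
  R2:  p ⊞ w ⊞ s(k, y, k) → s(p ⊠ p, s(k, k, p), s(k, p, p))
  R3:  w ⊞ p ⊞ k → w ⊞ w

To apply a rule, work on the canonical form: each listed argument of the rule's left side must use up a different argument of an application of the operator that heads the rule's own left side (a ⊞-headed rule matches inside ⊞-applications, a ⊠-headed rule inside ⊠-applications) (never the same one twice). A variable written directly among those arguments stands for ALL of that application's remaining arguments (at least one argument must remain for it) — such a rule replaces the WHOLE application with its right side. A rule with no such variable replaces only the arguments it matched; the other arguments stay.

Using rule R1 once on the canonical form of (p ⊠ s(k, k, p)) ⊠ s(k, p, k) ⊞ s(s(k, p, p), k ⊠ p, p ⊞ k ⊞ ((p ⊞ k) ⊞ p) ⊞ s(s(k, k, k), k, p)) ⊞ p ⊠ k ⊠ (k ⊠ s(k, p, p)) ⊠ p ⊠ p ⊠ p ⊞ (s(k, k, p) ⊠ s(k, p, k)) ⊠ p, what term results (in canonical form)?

Canonical form:  k ⊠ k ⊠ p ⊠ p ⊠ p ⊠ p ⊠ s(k, p, p) ⊞ p ⊠ s(k, k, p) ⊠ s(k, p, k) ⊞ p ⊠ s(k, k, p) ⊠ s(k, p, k) ⊞ s(s(k, p, p), k ⊠ p, k ⊞ k ⊞ p ⊞ p ⊞ p ⊞ s(s(k, k, k), k, p))
Match R1:  consume k, k, s(s(k, k, k), k, p);  v := p ⊞ p ⊞ p, x := s(k, k, k)
Every leftover argument binds to the variable; the entire application is replaced.
Result:  k ⊠ k ⊠ p ⊠ p ⊠ p ⊠ p ⊠ s(k, p, p) ⊞ p ⊠ s(k, k, p) ⊠ s(k, p, k) ⊞ p ⊠ s(k, k, p) ⊠ s(k, p, k) ⊞ s(s(k, p, p), k ⊠ p, s(s(p ⊞ p ⊞ p, p ⊞ p ⊞ p, k), s(k, k, k), p ⊞ p))

Answer: k ⊠ k ⊠ p ⊠ p ⊠ p ⊠ p ⊠ s(k, p, p) ⊞ p ⊠ s(k, k, p) ⊠ s(k, p, k) ⊞ p ⊠ s(k, k, p) ⊠ s(k, p, k) ⊞ s(s(k, p, p), k ⊠ p, s(s(p ⊞ p ⊞ p, p ⊞ p ⊞ p, k), s(k, k, k), p ⊞ p))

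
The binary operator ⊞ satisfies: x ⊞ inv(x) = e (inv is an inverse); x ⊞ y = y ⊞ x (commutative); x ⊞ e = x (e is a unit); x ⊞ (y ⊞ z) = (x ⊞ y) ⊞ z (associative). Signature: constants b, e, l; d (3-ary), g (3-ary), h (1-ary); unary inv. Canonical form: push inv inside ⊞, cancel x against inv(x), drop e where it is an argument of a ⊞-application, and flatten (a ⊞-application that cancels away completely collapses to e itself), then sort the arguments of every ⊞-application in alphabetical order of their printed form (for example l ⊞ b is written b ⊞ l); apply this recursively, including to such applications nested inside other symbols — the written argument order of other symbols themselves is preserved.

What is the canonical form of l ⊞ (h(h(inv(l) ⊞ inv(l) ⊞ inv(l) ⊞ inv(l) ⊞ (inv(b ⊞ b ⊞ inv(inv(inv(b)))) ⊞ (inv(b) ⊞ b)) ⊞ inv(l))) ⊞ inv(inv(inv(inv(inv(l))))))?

Push inv inside:  distribute inv over ⊞ and collapse double inv
Cancel:  l cancels
Combine occurrences:  h(h(inv(b) ⊞ inv(l) ⊞ inv(l) ⊞ inv(l) ⊞ inv(l) ⊞ inv(l)))

Answer: h(h(inv(b) ⊞ inv(l) ⊞ inv(l) ⊞ inv(l) ⊞ inv(l) ⊞ inv(l)))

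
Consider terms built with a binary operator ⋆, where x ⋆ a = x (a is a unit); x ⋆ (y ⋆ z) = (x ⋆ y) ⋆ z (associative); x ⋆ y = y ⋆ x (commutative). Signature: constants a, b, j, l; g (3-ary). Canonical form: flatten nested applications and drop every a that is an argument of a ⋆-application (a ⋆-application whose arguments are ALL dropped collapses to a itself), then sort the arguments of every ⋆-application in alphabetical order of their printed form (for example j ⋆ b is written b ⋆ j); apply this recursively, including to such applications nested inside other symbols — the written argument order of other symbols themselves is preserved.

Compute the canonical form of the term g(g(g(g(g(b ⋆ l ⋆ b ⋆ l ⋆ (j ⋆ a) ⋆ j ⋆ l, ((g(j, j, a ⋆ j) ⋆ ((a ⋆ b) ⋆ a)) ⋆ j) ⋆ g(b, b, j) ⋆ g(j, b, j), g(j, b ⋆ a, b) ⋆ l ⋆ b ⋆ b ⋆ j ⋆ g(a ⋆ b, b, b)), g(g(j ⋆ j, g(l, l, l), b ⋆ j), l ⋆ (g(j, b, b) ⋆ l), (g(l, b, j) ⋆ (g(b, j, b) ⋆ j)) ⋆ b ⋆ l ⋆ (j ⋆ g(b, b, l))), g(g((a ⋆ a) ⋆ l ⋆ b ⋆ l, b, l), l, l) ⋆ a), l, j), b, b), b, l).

Answer: g(g(g(g(g(b ⋆ b ⋆ j ⋆ j ⋆ l ⋆ l ⋆ l, b ⋆ g(b, b, j) ⋆ g(j, b, j) ⋆ g(j, j, j) ⋆ j, b ⋆ b ⋆ g(b, b, b) ⋆ g(j, b, b) ⋆ j ⋆ l), g(g(j ⋆ j, g(l, l, l), b ⋆ j), g(j, b, b) ⋆ l ⋆ l, b ⋆ g(b, b, l) ⋆ g(b, j, b) ⋆ g(l, b, j) ⋆ j ⋆ j ⋆ l), g(g(b ⋆ l ⋆ l, b, l), l, l)), l, j), b, b), b, l)

Derivation:
Descend into:  ((g(j, j, a ⋆ j) ⋆ ((a ⋆ b) ⋆ a)) ⋆ j) ⋆ g(b, b, j) ⋆ g(j, b, j)
Merge nested applications:  g(j, j, a ⋆ j) ⋆ a ⋆ b ⋆ a ⋆ j ⋆ g(b, b, j) ⋆ g(j, b, j)
Inside:  g(j, j, a ⋆ j)  →  g(j, j, j)
Drop the unit:  drop a (×2)
Sort arguments:  b ⋆ g(b, b, j) ⋆ g(j, b, j) ⋆ g(j, j, j) ⋆ j
Put back:  g(g(g(g(g(b ⋆ b ⋆ j ⋆ j ⋆ l ⋆ l ⋆ l, b ⋆ g(b, b, j) ⋆ g(j, b, j) ⋆ g(j, j, j) ⋆ j, b ⋆ b ⋆ g(b, b, b) ⋆ g(j, b, b) ⋆ j ⋆ l), g(g(j ⋆ j, g(l, l, l), b ⋆ j), g(j, b, b) ⋆ l ⋆ l, b ⋆ g(b, b, l) ⋆ g(b, j, b) ⋆ g(l, b, j) ⋆ j ⋆ j ⋆ l), g(g(b ⋆ l ⋆ l, b, l), l, l)), l, j), b, b), b, l)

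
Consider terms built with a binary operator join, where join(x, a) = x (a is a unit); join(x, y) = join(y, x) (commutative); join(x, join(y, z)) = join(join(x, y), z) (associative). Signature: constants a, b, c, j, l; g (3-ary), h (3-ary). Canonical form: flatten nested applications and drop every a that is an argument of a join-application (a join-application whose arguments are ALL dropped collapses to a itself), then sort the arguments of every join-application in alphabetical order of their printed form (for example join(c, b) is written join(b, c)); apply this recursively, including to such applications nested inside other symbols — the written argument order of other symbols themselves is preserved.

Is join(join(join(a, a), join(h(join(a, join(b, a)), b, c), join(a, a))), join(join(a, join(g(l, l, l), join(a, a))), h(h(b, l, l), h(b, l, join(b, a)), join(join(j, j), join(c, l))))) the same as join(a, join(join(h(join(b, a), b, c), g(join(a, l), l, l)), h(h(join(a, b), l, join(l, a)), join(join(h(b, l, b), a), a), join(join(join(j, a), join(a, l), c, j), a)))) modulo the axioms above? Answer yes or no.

Left:  join(join(join(a, a), join(h(join(a, join(b, a)), b, c), join(a, a))), join(join(a, join(g(l, l, l), join(a, a))), h(h(b, l, l), h(b, l, join(b, a)), join(join(j, j), join(c, l)))))
  Flatten:  join(a, a, h(join(a, join(b, a)), b, c), a, a, a, g(l, l, l), a, a, h(h(b, l, l), h(b, l, join(b, a)), join(join(j, j), join(c, l))))
  Inside:  h(join(a, join(b, a)), b, c)  →  h(b, b, c)
  Inside:  h(h(b, l, l), h(b, l, join(b, a)), join(join(j, j), join(c, l)))  →  h(h(b, l, l), h(b, l, b), join(c, j, j, l))
  Units out:  drop a (×7)
  Sort:  join(g(l, l, l), h(b, b, c), h(h(b, l, l), h(b, l, b), join(c, j, j, l)))
Right:  join(a, join(join(h(join(b, a), b, c), g(join(a, l), l, l)), h(h(join(a, b), l, join(l, a)), join(join(h(b, l, b), a), a), join(join(join(j, a), join(a, l), c, j), a))))
  Merge nested applications:  join(a, h(join(b, a), b, c), g(join(a, l), l, l), h(h(join(a, b), l, join(l, a)), join(join(h(b, l, b), a), a), join(join(join(j, a), join(a, l), c, j), a)))
  Canonicalize subterm:  h(join(b, a), b, c)  →  h(b, b, c)
  Simplify inside:  g(join(a, l), l, l)  →  g(l, l, l)
  Inside:  h(h(join(a, b), l, join(l, a)), join(join(h(b, l, b), a), a), join(join(join(j, a), join(a, l), c, j), a))  →  h(h(b, l, l), h(b, l, b), join(c, j, j, l))
  Unit:  drop a
  Sort:  join(g(l, l, l), h(b, b, c), h(h(b, l, l), h(b, l, b), join(c, j, j, l)))

Answer: yes — both canonical forms are join(g(l, l, l), h(b, b, c), h(h(b, l, l), h(b, l, b), join(c, j, j, l)))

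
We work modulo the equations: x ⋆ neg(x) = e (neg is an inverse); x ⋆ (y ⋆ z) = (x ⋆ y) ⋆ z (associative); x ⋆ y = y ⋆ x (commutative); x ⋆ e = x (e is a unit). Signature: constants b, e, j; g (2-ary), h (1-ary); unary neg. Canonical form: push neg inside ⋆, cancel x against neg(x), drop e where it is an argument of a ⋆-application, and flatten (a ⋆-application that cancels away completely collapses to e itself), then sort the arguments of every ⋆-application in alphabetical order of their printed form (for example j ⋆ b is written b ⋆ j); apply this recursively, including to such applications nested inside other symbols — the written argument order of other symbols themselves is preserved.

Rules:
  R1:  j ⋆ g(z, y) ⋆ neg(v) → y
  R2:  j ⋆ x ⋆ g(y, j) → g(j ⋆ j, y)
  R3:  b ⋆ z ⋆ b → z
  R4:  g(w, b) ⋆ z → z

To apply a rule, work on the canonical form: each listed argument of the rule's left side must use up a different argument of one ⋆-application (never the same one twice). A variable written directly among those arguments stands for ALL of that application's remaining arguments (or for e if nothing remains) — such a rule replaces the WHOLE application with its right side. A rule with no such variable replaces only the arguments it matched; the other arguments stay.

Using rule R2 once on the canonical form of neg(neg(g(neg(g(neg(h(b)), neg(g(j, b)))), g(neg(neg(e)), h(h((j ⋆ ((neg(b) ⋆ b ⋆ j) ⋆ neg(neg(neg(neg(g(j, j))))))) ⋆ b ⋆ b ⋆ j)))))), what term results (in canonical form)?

Canonical form:  g(neg(g(neg(h(b)), neg(g(j, b)))), g(e, h(h(b ⋆ b ⋆ g(j, j) ⋆ j ⋆ j ⋆ j))))
R2 matches:  uses g(j, j), j;  x := b ⋆ b ⋆ j ⋆ j, y := j
Every leftover argument binds to the variable; the entire application is replaced.
New term:  g(neg(g(neg(h(b)), neg(g(j, b)))), g(e, h(h(g(j ⋆ j, j)))))

Answer: g(neg(g(neg(h(b)), neg(g(j, b)))), g(e, h(h(g(j ⋆ j, j)))))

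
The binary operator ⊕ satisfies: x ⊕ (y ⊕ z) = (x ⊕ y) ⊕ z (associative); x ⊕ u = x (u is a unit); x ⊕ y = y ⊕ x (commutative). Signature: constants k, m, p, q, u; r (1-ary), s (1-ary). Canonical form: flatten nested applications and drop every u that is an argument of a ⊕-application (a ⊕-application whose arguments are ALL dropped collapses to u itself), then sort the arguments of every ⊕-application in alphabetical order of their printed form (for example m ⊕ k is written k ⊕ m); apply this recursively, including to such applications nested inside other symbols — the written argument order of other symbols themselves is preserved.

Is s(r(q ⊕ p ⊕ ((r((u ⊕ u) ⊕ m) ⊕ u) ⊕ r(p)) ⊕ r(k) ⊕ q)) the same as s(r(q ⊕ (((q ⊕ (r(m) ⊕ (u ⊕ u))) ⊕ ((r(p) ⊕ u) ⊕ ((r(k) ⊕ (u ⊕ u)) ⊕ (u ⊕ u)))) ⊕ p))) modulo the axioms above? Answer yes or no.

Left:  s(r(q ⊕ p ⊕ ((r((u ⊕ u) ⊕ m) ⊕ u) ⊕ r(p)) ⊕ r(k) ⊕ q))
  Work inside:  q ⊕ p ⊕ ((r((u ⊕ u) ⊕ m) ⊕ u) ⊕ r(p)) ⊕ r(k) ⊕ q
  Un-nest:  q ⊕ p ⊕ r((u ⊕ u) ⊕ m) ⊕ u ⊕ r(p) ⊕ r(k) ⊕ q
  Canonicalize subterm:  r((u ⊕ u) ⊕ m)  →  r(m)
  Drop the unit:  drop u
  Order the arguments:  p ⊕ q ⊕ q ⊕ r(k) ⊕ r(m) ⊕ r(p)
  Rebuild:  s(r(p ⊕ q ⊕ q ⊕ r(k) ⊕ r(m) ⊕ r(p)))
Right:  s(r(q ⊕ (((q ⊕ (r(m) ⊕ (u ⊕ u))) ⊕ ((r(p) ⊕ u) ⊕ ((r(k) ⊕ (u ⊕ u)) ⊕ (u ⊕ u)))) ⊕ p)))
  Focus inside:  q ⊕ (((q ⊕ (r(m) ⊕ (u ⊕ u))) ⊕ ((r(p) ⊕ u) ⊕ ((r(k) ⊕ (u ⊕ u)) ⊕ (u ⊕ u)))) ⊕ p)
  Un-nest:  q ⊕ q ⊕ r(m) ⊕ u ⊕ u ⊕ r(p) ⊕ u ⊕ r(k) ⊕ u ⊕ u ⊕ u ⊕ u ⊕ p
  Drop the unit:  drop u (×7)
  Sort:  p ⊕ q ⊕ q ⊕ r(k) ⊕ r(m) ⊕ r(p)
  Rebuild:  s(r(p ⊕ q ⊕ q ⊕ r(k) ⊕ r(m) ⊕ r(p)))

Answer: yes — both canonical forms are s(r(p ⊕ q ⊕ q ⊕ r(k) ⊕ r(m) ⊕ r(p)))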